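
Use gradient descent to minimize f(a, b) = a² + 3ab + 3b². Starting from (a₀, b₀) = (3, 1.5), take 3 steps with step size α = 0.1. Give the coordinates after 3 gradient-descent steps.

∇f = (2a + 3b, 3a + 6b)
(a₁, b₁) = (3, 1.5) − 0.1·(10.5, 18) = (1.95, -0.3)
(a₂, b₂) = (1.95, -0.3) − 0.1·(3, 4.05) = (1.65, -0.705)
(a₃, b₃) = (1.65, -0.705) − 0.1·(1.185, 0.72) = (1.5315, -0.777)

(1.5315, -0.777)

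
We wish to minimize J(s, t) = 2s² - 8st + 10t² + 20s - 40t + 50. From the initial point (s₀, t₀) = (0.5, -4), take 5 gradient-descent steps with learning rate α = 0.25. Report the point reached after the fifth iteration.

∇J = (4s - 8t + 20, -8s + 20t - 40)
(s₁, t₁) = (0.5, -4) − 0.25·(54, -124) = (-13, 27)
(s₂, t₂) = (-13, 27) − 0.25·(-248, 604) = (49, -124)
(s₃, t₃) = (49, -124) − 0.25·(1208, -2912) = (-253, 604)
(s₄, t₄) = (-253, 604) − 0.25·(-5824, 14064) = (1203, -2912)
(s₅, t₅) = (1203, -2912) − 0.25·(28128, -67904) = (-5829, 14064)

(-5829, 14064)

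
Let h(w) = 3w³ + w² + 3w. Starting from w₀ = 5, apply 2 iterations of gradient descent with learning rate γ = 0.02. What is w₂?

h′(w) = 9w² + 2w + 3
w₁ = 5 − 0.02·238 = 0.24
w₂ = 0.24 − 0.02·3.9984 = 0.160032

0.160032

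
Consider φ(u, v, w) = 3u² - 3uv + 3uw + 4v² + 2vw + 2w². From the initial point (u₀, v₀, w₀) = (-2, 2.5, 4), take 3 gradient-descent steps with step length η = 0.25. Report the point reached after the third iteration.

∇φ = (6u - 3v + 3w, -3u + 8v + 2w, 3u + 2v + 4w)
Step 1: at (-2, 2.5, 4), ∇φ = (-7.5, 34, 15) → (-2, 2.5, 4) − 0.25·(-7.5, 34, 15) = (-0.125, -6, 0.25)
Step 2: at (-0.125, -6, 0.25), ∇φ = (18, -47.125, -11.375) → (-0.125, -6, 0.25) − 0.25·(18, -47.125, -11.375) = (-4.625, 5.78125, 3.09375)
Step 3: at (-4.625, 5.78125, 3.09375), ∇φ = (-35.8125, 66.3125, 10.0625) → (-4.625, 5.78125, 3.09375) − 0.25·(-35.8125, 66.3125, 10.0625) = (4.328125, -10.796875, 0.578125)

(4.328125, -10.796875, 0.578125)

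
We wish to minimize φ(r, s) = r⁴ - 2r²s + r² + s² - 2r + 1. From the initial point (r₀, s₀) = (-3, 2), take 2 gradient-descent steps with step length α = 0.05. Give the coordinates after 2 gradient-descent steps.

∇φ = (4r³ - 4rs + 2r - 2, -2r² + 2s)
(r₁, s₁) = (-3, 2) − 0.05·(-92, -14) = (1.6, 2.7)
(r₂, s₂) = (1.6, 2.7) − 0.05·(0.304, 0.28) = (1.5848, 2.686)

(1.5848, 2.686)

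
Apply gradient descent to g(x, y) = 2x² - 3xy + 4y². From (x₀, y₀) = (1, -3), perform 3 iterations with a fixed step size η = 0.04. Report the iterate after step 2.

(0.1728, -1.248)

∇g = (4x - 3y, -3x + 8y)
Step 1: at (1, -3), ∇g = (13, -27) → (1, -3) − 0.04·(13, -27) = (0.48, -1.92)
Step 2: at (0.48, -1.92), ∇g = (7.68, -16.8) → (0.48, -1.92) − 0.04·(7.68, -16.8) = (0.1728, -1.248)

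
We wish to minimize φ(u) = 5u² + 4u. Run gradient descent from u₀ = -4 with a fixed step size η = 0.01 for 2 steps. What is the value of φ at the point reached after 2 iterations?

41.71528

φ′(u) = 10u + 4
u₁ = -4 − 0.01·(-36) = -3.64
u₂ = -3.64 − 0.01·(-32.4) = -3.316
φ(-3.316) = 41.71528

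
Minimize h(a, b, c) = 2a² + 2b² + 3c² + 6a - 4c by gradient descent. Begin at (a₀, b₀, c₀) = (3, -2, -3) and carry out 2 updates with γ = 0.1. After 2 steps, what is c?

∇h = (4a + 6, 4b, 6c - 4)
Step 1: at (3, -2, -3), ∇h = (18, -8, -22) → (3, -2, -3) − 0.1·(18, -8, -22) = (1.2, -1.2, -0.8)
Step 2: at (1.2, -1.2, -0.8), ∇h = (10.8, -4.8, -8.8) → (1.2, -1.2, -0.8) − 0.1·(10.8, -4.8, -8.8) = (0.12, -0.72, 0.08)
c = 0.08

0.08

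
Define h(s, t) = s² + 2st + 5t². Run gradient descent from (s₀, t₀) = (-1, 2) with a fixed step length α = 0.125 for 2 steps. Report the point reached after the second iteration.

∇h = (2s + 2t, 2s + 10t)
Step 1: at (-1, 2), ∇h = (2, 18) → (-1, 2) − 0.125·(2, 18) = (-1.25, -0.25)
Step 2: at (-1.25, -0.25), ∇h = (-3, -5) → (-1.25, -0.25) − 0.125·(-3, -5) = (-0.875, 0.375)

(-0.875, 0.375)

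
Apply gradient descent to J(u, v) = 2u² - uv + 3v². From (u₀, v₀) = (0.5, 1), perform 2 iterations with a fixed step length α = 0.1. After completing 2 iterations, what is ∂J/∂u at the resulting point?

0.92

∇J = (4u - v, -u + 6v)
Step 1: at (0.5, 1), ∇J = (1, 5.5) → (0.5, 1) − 0.1·(1, 5.5) = (0.4, 0.45)
Step 2: at (0.4, 0.45), ∇J = (1.15, 2.3) → (0.4, 0.45) − 0.1·(1.15, 2.3) = (0.285, 0.22)
∂J/∂u at (0.285, 0.22) = 0.92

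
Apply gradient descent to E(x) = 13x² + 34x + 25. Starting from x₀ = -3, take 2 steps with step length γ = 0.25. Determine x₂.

E′(x) = 26x + 34
x₁ = -3 − 0.25·(-44) = 8
x₂ = 8 − 0.25·242 = -52.5

-52.5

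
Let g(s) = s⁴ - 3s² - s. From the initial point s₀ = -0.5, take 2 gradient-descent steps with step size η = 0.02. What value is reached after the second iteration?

g′(s) = 4s³ - 6s - 1
s₁ = -0.5 − 0.02·1.5 = -0.53
s₂ = -0.53 − 0.02·1.584492 = -0.56168984

-0.56168984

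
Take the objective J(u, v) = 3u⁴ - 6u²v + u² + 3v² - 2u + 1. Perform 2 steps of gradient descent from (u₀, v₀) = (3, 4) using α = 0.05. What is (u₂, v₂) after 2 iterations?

(117.0568, 15.382)

∇J = (12u³ - 12uv + 2u - 2, -6u² + 6v)
(u₁, v₁) = (3, 4) − 0.05·(184, -30) = (-6.2, 5.5)
(u₂, v₂) = (-6.2, 5.5) − 0.05·(-2465.136, -197.64) = (117.0568, 15.382)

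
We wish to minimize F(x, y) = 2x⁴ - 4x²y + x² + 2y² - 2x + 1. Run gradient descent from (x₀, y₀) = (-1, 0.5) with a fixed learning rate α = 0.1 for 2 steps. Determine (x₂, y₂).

∇F = (8x³ - 8xy + 2x - 2, -4x² + 4y)
Step 1: at (-1, 0.5), ∇F = (-8, -2) → (-1, 0.5) − 0.1·(-8, -2) = (-0.2, 0.7)
Step 2: at (-0.2, 0.7), ∇F = (-1.344, 2.64) → (-0.2, 0.7) − 0.1·(-1.344, 2.64) = (-0.0656, 0.436)

(-0.0656, 0.436)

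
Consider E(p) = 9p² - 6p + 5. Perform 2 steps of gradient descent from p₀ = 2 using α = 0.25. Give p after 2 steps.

20.75

E′(p) = 18p - 6
Step 1: E′(2) = 30; p₁ = 2 − 0.25·30 = -5.5
Step 2: E′(-5.5) = -105; p₂ = -5.5 − 0.25·(-105) = 20.75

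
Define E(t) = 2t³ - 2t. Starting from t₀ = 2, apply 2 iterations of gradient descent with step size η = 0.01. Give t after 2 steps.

E′(t) = 6t² - 2
Step 1: E′(2) = 22; t₁ = 2 − 0.01·22 = 1.78
Step 2: E′(1.78) = 17.0104; t₂ = 1.78 − 0.01·17.0104 = 1.609896

1.609896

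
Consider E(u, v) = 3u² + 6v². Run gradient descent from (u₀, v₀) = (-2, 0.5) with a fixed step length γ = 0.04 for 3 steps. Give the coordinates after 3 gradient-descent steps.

∇E = (6u, 12v)
Step 1: at (-2, 0.5), ∇E = (-12, 6) → (-2, 0.5) − 0.04·(-12, 6) = (-1.52, 0.26)
Step 2: at (-1.52, 0.26), ∇E = (-9.12, 3.12) → (-1.52, 0.26) − 0.04·(-9.12, 3.12) = (-1.1552, 0.1352)
Step 3: at (-1.1552, 0.1352), ∇E = (-6.9312, 1.6224) → (-1.1552, 0.1352) − 0.04·(-6.9312, 1.6224) = (-0.877952, 0.070304)

(-0.877952, 0.070304)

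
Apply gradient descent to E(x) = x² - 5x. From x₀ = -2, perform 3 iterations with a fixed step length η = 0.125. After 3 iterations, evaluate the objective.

E′(x) = 2x - 5
Step 1: E′(-2) = -9; x₁ = -2 − 0.125·(-9) = -0.875
Step 2: E′(-0.875) = -6.75; x₂ = -0.875 − 0.125·(-6.75) = -0.03125
Step 3: E′(-0.03125) = -5.0625; x₃ = -0.03125 − 0.125·(-5.0625) = 0.6015625
E(0.6015625) = -2.64593505859375

-2.64593505859375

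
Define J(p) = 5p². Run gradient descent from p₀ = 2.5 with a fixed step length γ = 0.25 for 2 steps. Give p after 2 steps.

5.625

J′(p) = 10p
p₁ = 2.5 − 0.25·25 = -3.75
p₂ = -3.75 − 0.25·(-37.5) = 5.625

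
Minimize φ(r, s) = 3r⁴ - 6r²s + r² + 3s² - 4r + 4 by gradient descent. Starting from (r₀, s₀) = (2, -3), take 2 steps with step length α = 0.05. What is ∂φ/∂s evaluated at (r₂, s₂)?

∇φ = (12r³ - 12rs + 2r - 4, -6r² + 6s)
Step 1: at (2, -3), ∇φ = (168, -42) → (2, -3) − 0.05·(168, -42) = (-6.4, -0.9)
Step 2: at (-6.4, -0.9), ∇φ = (-3231.648, -251.16) → (-6.4, -0.9) − 0.05·(-3231.648, -251.16) = (155.1824, 11.658)
∂φ/∂s at (155.1824, 11.658) = -144419.51561856

-144419.51561856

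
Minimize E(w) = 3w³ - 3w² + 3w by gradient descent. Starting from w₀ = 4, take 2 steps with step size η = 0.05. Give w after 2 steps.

-5.025125

E′(w) = 9w² - 6w + 3
Step 1: E′(4) = 123; w₁ = 4 − 0.05·123 = -2.15
Step 2: E′(-2.15) = 57.5025; w₂ = -2.15 − 0.05·57.5025 = -5.025125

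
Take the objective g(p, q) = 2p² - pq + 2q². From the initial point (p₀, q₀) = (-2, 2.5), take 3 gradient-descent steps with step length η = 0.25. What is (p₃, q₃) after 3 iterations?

∇g = (4p - q, -p + 4q)
Step 1: at (-2, 2.5), ∇g = (-10.5, 12) → (-2, 2.5) − 0.25·(-10.5, 12) = (0.625, -0.5)
Step 2: at (0.625, -0.5), ∇g = (3, -2.625) → (0.625, -0.5) − 0.25·(3, -2.625) = (-0.125, 0.15625)
Step 3: at (-0.125, 0.15625), ∇g = (-0.65625, 0.75) → (-0.125, 0.15625) − 0.25·(-0.65625, 0.75) = (0.0390625, -0.03125)

(0.0390625, -0.03125)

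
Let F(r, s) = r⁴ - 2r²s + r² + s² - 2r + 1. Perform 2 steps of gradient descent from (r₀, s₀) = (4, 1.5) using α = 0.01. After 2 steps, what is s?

1.806688

∇F = (4r³ - 4rs + 2r - 2, -2r² + 2s)
(r₁, s₁) = (4, 1.5) − 0.01·(238, -29) = (1.62, 1.79)
(r₂, s₂) = (1.62, 1.79) − 0.01·(6.646912, -1.6688) = (1.55353088, 1.806688)
s = 1.806688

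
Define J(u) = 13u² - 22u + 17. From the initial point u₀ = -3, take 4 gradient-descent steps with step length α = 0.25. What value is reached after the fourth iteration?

-3518.625

J′(u) = 26u - 22
u₁ = -3 − 0.25·(-100) = 22
u₂ = 22 − 0.25·550 = -115.5
u₃ = -115.5 − 0.25·(-3025) = 640.75
u₄ = 640.75 − 0.25·16637.5 = -3518.625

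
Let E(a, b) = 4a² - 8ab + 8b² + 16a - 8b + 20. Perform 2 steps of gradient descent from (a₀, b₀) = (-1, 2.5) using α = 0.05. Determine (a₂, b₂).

∇E = (8a - 8b + 16, -8a + 16b - 8)
Step 1: at (-1, 2.5), ∇E = (-12, 40) → (-1, 2.5) − 0.05·(-12, 40) = (-0.4, 0.5)
Step 2: at (-0.4, 0.5), ∇E = (8.8, 3.2) → (-0.4, 0.5) − 0.05·(8.8, 3.2) = (-0.84, 0.34)

(-0.84, 0.34)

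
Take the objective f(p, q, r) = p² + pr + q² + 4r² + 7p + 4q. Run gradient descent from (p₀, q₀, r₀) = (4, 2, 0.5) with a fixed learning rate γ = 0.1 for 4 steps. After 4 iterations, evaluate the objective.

∇f = (2p + r + 7, 2q + 4, p + 8r)
Step 1: at (4, 2, 0.5), ∇f = (15.5, 8, 8) → (4, 2, 0.5) − 0.1·(15.5, 8, 8) = (2.45, 1.2, -0.3)
Step 2: at (2.45, 1.2, -0.3), ∇f = (11.6, 6.4, 0.05) → (2.45, 1.2, -0.3) − 0.1·(11.6, 6.4, 0.05) = (1.29, 0.56, -0.305)
Step 3: at (1.29, 0.56, -0.305), ∇f = (9.275, 5.12, -1.15) → (1.29, 0.56, -0.305) − 0.1·(9.275, 5.12, -1.15) = (0.3625, 0.048, -0.19)
Step 4: at (0.3625, 0.048, -0.19), ∇f = (7.535, 4.096, -1.1575) → (0.3625, 0.048, -0.19) − 0.1·(7.535, 4.096, -1.1575) = (-0.391, -0.3616, -0.07425)
f(-0.391, -0.3616, -0.07425) = -3.84868044

-3.84868044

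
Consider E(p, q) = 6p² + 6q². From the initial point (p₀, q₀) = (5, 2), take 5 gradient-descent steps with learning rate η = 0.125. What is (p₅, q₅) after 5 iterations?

(-0.15625, -0.0625)

∇E = (12p, 12q)
Step 1: at (5, 2), ∇E = (60, 24) → (5, 2) − 0.125·(60, 24) = (-2.5, -1)
Step 2: at (-2.5, -1), ∇E = (-30, -12) → (-2.5, -1) − 0.125·(-30, -12) = (1.25, 0.5)
Step 3: at (1.25, 0.5), ∇E = (15, 6) → (1.25, 0.5) − 0.125·(15, 6) = (-0.625, -0.25)
Step 4: at (-0.625, -0.25), ∇E = (-7.5, -3) → (-0.625, -0.25) − 0.125·(-7.5, -3) = (0.3125, 0.125)
Step 5: at (0.3125, 0.125), ∇E = (3.75, 1.5) → (0.3125, 0.125) − 0.125·(3.75, 1.5) = (-0.15625, -0.0625)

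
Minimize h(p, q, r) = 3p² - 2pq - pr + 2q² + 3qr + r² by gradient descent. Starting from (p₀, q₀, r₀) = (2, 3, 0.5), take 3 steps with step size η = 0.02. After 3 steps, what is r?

0.065

∇h = (6p - 2q - r, -2p + 4q + 3r, -p + 3q + 2r)
(p₁, q₁, r₁) = (2, 3, 0.5) − 0.02·(5.5, 9.5, 8) = (1.89, 2.81, 0.34)
(p₂, q₂, r₂) = (1.89, 2.81, 0.34) − 0.02·(5.38, 8.48, 7.22) = (1.7824, 2.6404, 0.1956)
(p₃, q₃, r₃) = (1.7824, 2.6404, 0.1956) − 0.02·(5.218, 7.5836, 6.53) = (1.67804, 2.488728, 0.065)
r = 0.065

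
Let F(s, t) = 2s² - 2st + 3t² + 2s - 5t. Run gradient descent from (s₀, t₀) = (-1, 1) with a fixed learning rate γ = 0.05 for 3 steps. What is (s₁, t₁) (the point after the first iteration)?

(-0.8, 0.85)

∇F = (4s - 2t + 2, -2s + 6t - 5)
Step 1: at (-1, 1), ∇F = (-4, 3) → (-1, 1) − 0.05·(-4, 3) = (-0.8, 0.85)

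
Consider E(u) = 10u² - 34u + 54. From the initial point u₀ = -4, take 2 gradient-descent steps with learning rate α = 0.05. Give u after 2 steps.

1.7

E′(u) = 20u - 34
u₁ = -4 − 0.05·(-114) = 1.7
u₂ = 1.7 − 0.05·0 = 1.7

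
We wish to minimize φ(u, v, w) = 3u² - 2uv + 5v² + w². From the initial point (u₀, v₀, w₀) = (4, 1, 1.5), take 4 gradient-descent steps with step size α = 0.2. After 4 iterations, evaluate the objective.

6.8353824

∇φ = (6u - 2v, -2u + 10v, 2w)
(u₁, v₁, w₁) = (4, 1, 1.5) − 0.2·(22, 2, 3) = (-0.4, 0.6, 0.9)
(u₂, v₂, w₂) = (-0.4, 0.6, 0.9) − 0.2·(-3.6, 6.8, 1.8) = (0.32, -0.76, 0.54)
(u₃, v₃, w₃) = (0.32, -0.76, 0.54) − 0.2·(3.44, -8.24, 1.08) = (-0.368, 0.888, 0.324)
(u₄, v₄, w₄) = (-0.368, 0.888, 0.324) − 0.2·(-3.984, 9.616, 0.648) = (0.4288, -1.0352, 0.1944)
φ(0.4288, -1.0352, 0.1944) = 6.8353824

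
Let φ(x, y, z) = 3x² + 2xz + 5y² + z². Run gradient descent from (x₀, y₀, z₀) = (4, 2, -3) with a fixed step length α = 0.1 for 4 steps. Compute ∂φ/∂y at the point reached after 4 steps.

0

∇φ = (6x + 2z, 10y, 2x + 2z)
Step 1: at (4, 2, -3), ∇φ = (18, 20, 2) → (4, 2, -3) − 0.1·(18, 20, 2) = (2.2, 0, -3.2)
Step 2: at (2.2, 0, -3.2), ∇φ = (6.8, 0, -2) → (2.2, 0, -3.2) − 0.1·(6.8, 0, -2) = (1.52, 0, -3)
Step 3: at (1.52, 0, -3), ∇φ = (3.12, 0, -2.96) → (1.52, 0, -3) − 0.1·(3.12, 0, -2.96) = (1.208, 0, -2.704)
Step 4: at (1.208, 0, -2.704), ∇φ = (1.84, 0, -2.992) → (1.208, 0, -2.704) − 0.1·(1.84, 0, -2.992) = (1.024, 0, -2.4048)
∂φ/∂y at (1.024, 0, -2.4048) = 0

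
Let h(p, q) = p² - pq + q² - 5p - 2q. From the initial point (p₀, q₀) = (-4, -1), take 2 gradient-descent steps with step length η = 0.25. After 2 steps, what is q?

-0.25

∇h = (2p - q - 5, -p + 2q - 2)
Step 1: at (-4, -1), ∇h = (-12, 0) → (-4, -1) − 0.25·(-12, 0) = (-1, -1)
Step 2: at (-1, -1), ∇h = (-6, -3) → (-1, -1) − 0.25·(-6, -3) = (0.5, -0.25)
q = -0.25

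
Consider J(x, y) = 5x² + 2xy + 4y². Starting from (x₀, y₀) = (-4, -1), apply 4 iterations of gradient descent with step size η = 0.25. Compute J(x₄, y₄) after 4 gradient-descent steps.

9943.84765625

∇J = (10x + 2y, 2x + 8y)
Step 1: at (-4, -1), ∇J = (-42, -16) → (-4, -1) − 0.25·(-42, -16) = (6.5, 3)
Step 2: at (6.5, 3), ∇J = (71, 37) → (6.5, 3) − 0.25·(71, 37) = (-11.25, -6.25)
Step 3: at (-11.25, -6.25), ∇J = (-125, -72.5) → (-11.25, -6.25) − 0.25·(-125, -72.5) = (20, 11.875)
Step 4: at (20, 11.875), ∇J = (223.75, 135) → (20, 11.875) − 0.25·(223.75, 135) = (-35.9375, -21.875)
J(-35.9375, -21.875) = 9943.84765625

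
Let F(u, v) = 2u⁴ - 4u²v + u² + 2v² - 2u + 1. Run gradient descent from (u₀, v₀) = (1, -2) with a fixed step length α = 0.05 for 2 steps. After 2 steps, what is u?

0.0352

∇F = (8u³ - 8uv + 2u - 2, -4u² + 4v)
(u₁, v₁) = (1, -2) − 0.05·(24, -12) = (-0.2, -1.4)
(u₂, v₂) = (-0.2, -1.4) − 0.05·(-4.704, -5.76) = (0.0352, -1.112)
u = 0.0352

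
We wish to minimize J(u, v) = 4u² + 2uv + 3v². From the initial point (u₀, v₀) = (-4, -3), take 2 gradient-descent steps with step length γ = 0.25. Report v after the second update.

∇J = (8u + 2v, 2u + 6v)
Step 1: at (-4, -3), ∇J = (-38, -26) → (-4, -3) − 0.25·(-38, -26) = (5.5, 3.5)
Step 2: at (5.5, 3.5), ∇J = (51, 32) → (5.5, 3.5) − 0.25·(51, 32) = (-7.25, -4.5)
v = -4.5

-4.5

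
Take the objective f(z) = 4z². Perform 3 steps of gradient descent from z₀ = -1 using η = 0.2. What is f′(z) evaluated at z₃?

f′(z) = 8z
z₁ = -1 − 0.2·(-8) = 0.6
z₂ = 0.6 − 0.2·4.8 = -0.36
z₃ = -0.36 − 0.2·(-2.88) = 0.216
f′(z) at (0.216) = 1.728

1.728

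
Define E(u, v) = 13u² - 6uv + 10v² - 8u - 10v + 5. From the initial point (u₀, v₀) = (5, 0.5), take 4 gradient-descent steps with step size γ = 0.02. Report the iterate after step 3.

(1.044736, 1.090592)

∇E = (26u - 6v - 8, -6u + 20v - 10)
(u₁, v₁) = (5, 0.5) − 0.02·(119, -30) = (2.62, 1.1)
(u₂, v₂) = (2.62, 1.1) − 0.02·(53.52, -3.72) = (1.5496, 1.1744)
(u₃, v₃) = (1.5496, 1.1744) − 0.02·(25.2432, 4.1904) = (1.044736, 1.090592)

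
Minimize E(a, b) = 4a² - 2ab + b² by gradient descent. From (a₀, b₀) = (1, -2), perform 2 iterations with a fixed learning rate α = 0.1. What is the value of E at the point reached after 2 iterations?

∇E = (8a - 2b, -2a + 2b)
(a₁, b₁) = (1, -2) − 0.1·(12, -6) = (-0.2, -1.4)
(a₂, b₂) = (-0.2, -1.4) − 0.1·(1.2, -2.4) = (-0.32, -1.16)
E(-0.32, -1.16) = 1.0128

1.0128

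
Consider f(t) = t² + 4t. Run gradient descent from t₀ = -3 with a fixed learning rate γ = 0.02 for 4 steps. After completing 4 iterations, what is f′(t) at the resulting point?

f′(t) = 2t + 4
t₁ = -3 − 0.02·(-2) = -2.96
t₂ = -2.96 − 0.02·(-1.92) = -2.9216
t₃ = -2.9216 − 0.02·(-1.8432) = -2.884736
t₄ = -2.884736 − 0.02·(-1.769472) = -2.84934656
f′(t) at (-2.84934656) = -1.69869312

-1.69869312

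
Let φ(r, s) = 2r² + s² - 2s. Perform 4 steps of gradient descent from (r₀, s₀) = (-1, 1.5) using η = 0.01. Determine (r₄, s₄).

(-0.84934656, 1.46118408)

∇φ = (4r, 2s - 2)
Step 1: at (-1, 1.5), ∇φ = (-4, 1) → (-1, 1.5) − 0.01·(-4, 1) = (-0.96, 1.49)
Step 2: at (-0.96, 1.49), ∇φ = (-3.84, 0.98) → (-0.96, 1.49) − 0.01·(-3.84, 0.98) = (-0.9216, 1.4802)
Step 3: at (-0.9216, 1.4802), ∇φ = (-3.6864, 0.9604) → (-0.9216, 1.4802) − 0.01·(-3.6864, 0.9604) = (-0.884736, 1.470596)
Step 4: at (-0.884736, 1.470596), ∇φ = (-3.538944, 0.941192) → (-0.884736, 1.470596) − 0.01·(-3.538944, 0.941192) = (-0.84934656, 1.46118408)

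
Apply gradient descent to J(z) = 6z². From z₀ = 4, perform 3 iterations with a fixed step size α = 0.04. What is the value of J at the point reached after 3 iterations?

1.897978527744

J′(z) = 12z
Step 1: J′(4) = 48; z₁ = 4 − 0.04·48 = 2.08
Step 2: J′(2.08) = 24.96; z₂ = 2.08 − 0.04·24.96 = 1.0816
Step 3: J′(1.0816) = 12.9792; z₃ = 1.0816 − 0.04·12.9792 = 0.562432
J(0.562432) = 1.897978527744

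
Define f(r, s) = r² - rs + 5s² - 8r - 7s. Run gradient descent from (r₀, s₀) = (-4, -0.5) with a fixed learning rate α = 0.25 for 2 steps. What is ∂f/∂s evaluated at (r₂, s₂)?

∇f = (2r - s - 8, -r + 10s - 7)
Step 1: at (-4, -0.5), ∇f = (-15.5, -8) → (-4, -0.5) − 0.25·(-15.5, -8) = (-0.125, 1.5)
Step 2: at (-0.125, 1.5), ∇f = (-9.75, 8.125) → (-0.125, 1.5) − 0.25·(-9.75, 8.125) = (2.3125, -0.53125)
∂f/∂s at (2.3125, -0.53125) = -14.625

-14.625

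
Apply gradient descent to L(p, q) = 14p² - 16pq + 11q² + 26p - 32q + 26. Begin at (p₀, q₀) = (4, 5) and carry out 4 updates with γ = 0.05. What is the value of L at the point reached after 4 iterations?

∇L = (28p - 16q + 26, -16p + 22q - 32)
Step 1: at (4, 5), ∇L = (58, 14) → (4, 5) − 0.05·(58, 14) = (1.1, 4.3)
Step 2: at (1.1, 4.3), ∇L = (-12, 45) → (1.1, 4.3) − 0.05·(-12, 45) = (1.7, 2.05)
Step 3: at (1.7, 2.05), ∇L = (40.8, -14.1) → (1.7, 2.05) − 0.05·(40.8, -14.1) = (-0.34, 2.755)
Step 4: at (-0.34, 2.755), ∇L = (-27.6, 34.05) → (-0.34, 2.755) − 0.05·(-27.6, 34.05) = (1.04, 1.0525)
L(1.04, 1.0525) = 29.17411875

29.17411875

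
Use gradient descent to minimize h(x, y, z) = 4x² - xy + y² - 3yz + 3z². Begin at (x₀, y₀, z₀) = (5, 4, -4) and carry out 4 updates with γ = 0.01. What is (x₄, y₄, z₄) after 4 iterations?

∇h = (8x - y, -x + 2y - 3z, -3y + 6z)
(x₁, y₁, z₁) = (5, 4, -4) − 0.01·(36, 15, -36) = (4.64, 3.85, -3.64)
(x₂, y₂, z₂) = (4.64, 3.85, -3.64) − 0.01·(33.27, 13.98, -33.39) = (4.3073, 3.7102, -3.3061)
(x₃, y₃, z₃) = (4.3073, 3.7102, -3.3061) − 0.01·(30.7482, 13.0314, -30.9672) = (3.999818, 3.579886, -2.996428)
(x₄, y₄, z₄) = (3.999818, 3.579886, -2.996428) − 0.01·(28.418658, 12.149238, -28.718226) = (3.71563142, 3.45839362, -2.70924574)

(3.71563142, 3.45839362, -2.70924574)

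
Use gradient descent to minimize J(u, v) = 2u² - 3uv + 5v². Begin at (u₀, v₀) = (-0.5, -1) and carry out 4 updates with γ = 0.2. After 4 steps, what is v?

-1.6576

∇J = (4u - 3v, -3u + 10v)
(u₁, v₁) = (-0.5, -1) − 0.2·(1, -8.5) = (-0.7, 0.7)
(u₂, v₂) = (-0.7, 0.7) − 0.2·(-4.9, 9.1) = (0.28, -1.12)
(u₃, v₃) = (0.28, -1.12) − 0.2·(4.48, -12.04) = (-0.616, 1.288)
(u₄, v₄) = (-0.616, 1.288) − 0.2·(-6.328, 14.728) = (0.6496, -1.6576)
v = -1.6576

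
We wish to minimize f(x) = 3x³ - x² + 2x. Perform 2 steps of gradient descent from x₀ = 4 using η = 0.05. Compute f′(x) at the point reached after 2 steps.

f′(x) = 9x² - 2x + 2
Step 1: f′(4) = 138; x₁ = 4 − 0.05·138 = -2.9
Step 2: f′(-2.9) = 83.49; x₂ = -2.9 − 0.05·83.49 = -7.0745
f′(x) at (-7.0745) = 466.58595225

466.58595225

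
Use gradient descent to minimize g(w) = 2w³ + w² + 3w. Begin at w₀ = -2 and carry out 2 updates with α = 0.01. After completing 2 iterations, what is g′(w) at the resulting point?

g′(w) = 6w² + 2w + 3
w₁ = -2 − 0.01·23 = -2.23
w₂ = -2.23 − 0.01·28.3774 = -2.513774
g′(w) at (-2.513774) = 35.886810338456

35.886810338456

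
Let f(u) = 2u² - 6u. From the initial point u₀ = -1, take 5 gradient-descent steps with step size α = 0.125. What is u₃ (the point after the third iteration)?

1.1875

f′(u) = 4u - 6
Step 1: f′(-1) = -10; u₁ = -1 − 0.125·(-10) = 0.25
Step 2: f′(0.25) = -5; u₂ = 0.25 − 0.125·(-5) = 0.875
Step 3: f′(0.875) = -2.5; u₃ = 0.875 − 0.125·(-2.5) = 1.1875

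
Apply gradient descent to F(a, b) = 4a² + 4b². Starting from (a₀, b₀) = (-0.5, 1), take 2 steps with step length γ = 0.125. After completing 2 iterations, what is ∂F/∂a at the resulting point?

∇F = (8a, 8b)
Step 1: at (-0.5, 1), ∇F = (-4, 8) → (-0.5, 1) − 0.125·(-4, 8) = (0, 0)
Step 2: at (0, 0), ∇F = (0, 0) → (0, 0) − 0.125·(0, 0) = (0, 0)
∂F/∂a at (0, 0) = 0

0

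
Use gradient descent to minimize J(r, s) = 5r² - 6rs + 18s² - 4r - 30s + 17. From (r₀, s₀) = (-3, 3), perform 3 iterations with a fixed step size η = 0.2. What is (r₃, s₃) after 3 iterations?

∇J = (10r - 6s - 4, -6r + 36s - 30)
Step 1: at (-3, 3), ∇J = (-52, 96) → (-3, 3) − 0.2·(-52, 96) = (7.4, -16.2)
Step 2: at (7.4, -16.2), ∇J = (167.2, -657.6) → (7.4, -16.2) − 0.2·(167.2, -657.6) = (-26.04, 115.32)
Step 3: at (-26.04, 115.32), ∇J = (-956.32, 4277.76) → (-26.04, 115.32) − 0.2·(-956.32, 4277.76) = (165.224, -740.232)

(165.224, -740.232)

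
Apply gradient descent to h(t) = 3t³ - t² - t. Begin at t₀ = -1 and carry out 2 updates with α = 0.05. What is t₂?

h′(t) = 9t² - 2t - 1
t₁ = -1 − 0.05·10 = -1.5
t₂ = -1.5 − 0.05·22.25 = -2.6125

-2.6125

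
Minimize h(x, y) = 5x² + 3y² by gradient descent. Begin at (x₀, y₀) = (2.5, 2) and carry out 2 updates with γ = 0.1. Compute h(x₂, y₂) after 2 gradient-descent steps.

∇h = (10x, 6y)
Step 1: at (2.5, 2), ∇h = (25, 12) → (2.5, 2) − 0.1·(25, 12) = (0, 0.8)
Step 2: at (0, 0.8), ∇h = (0, 4.8) → (0, 0.8) − 0.1·(0, 4.8) = (0, 0.32)
h(0, 0.32) = 0.3072

0.3072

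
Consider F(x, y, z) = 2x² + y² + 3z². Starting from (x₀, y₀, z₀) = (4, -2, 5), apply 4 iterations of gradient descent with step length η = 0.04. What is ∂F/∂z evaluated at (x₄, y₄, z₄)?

∇F = (4x, 2y, 6z)
Step 1: at (4, -2, 5), ∇F = (16, -4, 30) → (4, -2, 5) − 0.04·(16, -4, 30) = (3.36, -1.84, 3.8)
Step 2: at (3.36, -1.84, 3.8), ∇F = (13.44, -3.68, 22.8) → (3.36, -1.84, 3.8) − 0.04·(13.44, -3.68, 22.8) = (2.8224, -1.6928, 2.888)
Step 3: at (2.8224, -1.6928, 2.888), ∇F = (11.2896, -3.3856, 17.328) → (2.8224, -1.6928, 2.888) − 0.04·(11.2896, -3.3856, 17.328) = (2.370816, -1.557376, 2.19488)
Step 4: at (2.370816, -1.557376, 2.19488), ∇F = (9.483264, -3.114752, 13.16928) → (2.370816, -1.557376, 2.19488) − 0.04·(9.483264, -3.114752, 13.16928) = (1.99148544, -1.43278592, 1.6681088)
∂F/∂z at (1.99148544, -1.43278592, 1.6681088) = 10.0086528

10.0086528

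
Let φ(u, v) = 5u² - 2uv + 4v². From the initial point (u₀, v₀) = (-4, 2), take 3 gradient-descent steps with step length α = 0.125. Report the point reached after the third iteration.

(0.25, -0.15625)

∇φ = (10u - 2v, -2u + 8v)
Step 1: at (-4, 2), ∇φ = (-44, 24) → (-4, 2) − 0.125·(-44, 24) = (1.5, -1)
Step 2: at (1.5, -1), ∇φ = (17, -11) → (1.5, -1) − 0.125·(17, -11) = (-0.625, 0.375)
Step 3: at (-0.625, 0.375), ∇φ = (-7, 4.25) → (-0.625, 0.375) − 0.125·(-7, 4.25) = (0.25, -0.15625)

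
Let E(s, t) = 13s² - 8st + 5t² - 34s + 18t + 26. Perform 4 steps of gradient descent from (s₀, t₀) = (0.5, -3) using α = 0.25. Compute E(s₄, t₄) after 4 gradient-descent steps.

3471489.3408203125

∇E = (26s - 8t - 34, -8s + 10t + 18)
(s₁, t₁) = (0.5, -3) − 0.25·(3, -16) = (-0.25, 1)
(s₂, t₂) = (-0.25, 1) − 0.25·(-48.5, 30) = (11.875, -6.5)
(s₃, t₃) = (11.875, -6.5) − 0.25·(326.75, -142) = (-69.8125, 29)
(s₄, t₄) = (-69.8125, 29) − 0.25·(-2081.125, 866.5) = (450.46875, -187.625)
E(450.46875, -187.625) = 3471489.3408203125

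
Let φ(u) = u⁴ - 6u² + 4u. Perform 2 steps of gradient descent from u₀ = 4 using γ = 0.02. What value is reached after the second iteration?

φ′(u) = 4u³ - 12u + 4
u₁ = 4 − 0.02·212 = -0.24
u₂ = -0.24 − 0.02·6.824704 = -0.37649408

-0.37649408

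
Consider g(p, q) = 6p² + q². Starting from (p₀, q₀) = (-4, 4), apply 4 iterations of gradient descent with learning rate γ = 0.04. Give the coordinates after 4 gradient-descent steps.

∇g = (12p, 2q)
(p₁, q₁) = (-4, 4) − 0.04·(-48, 8) = (-2.08, 3.68)
(p₂, q₂) = (-2.08, 3.68) − 0.04·(-24.96, 7.36) = (-1.0816, 3.3856)
(p₃, q₃) = (-1.0816, 3.3856) − 0.04·(-12.9792, 6.7712) = (-0.562432, 3.114752)
(p₄, q₄) = (-0.562432, 3.114752) − 0.04·(-6.749184, 6.229504) = (-0.29246464, 2.86557184)

(-0.29246464, 2.86557184)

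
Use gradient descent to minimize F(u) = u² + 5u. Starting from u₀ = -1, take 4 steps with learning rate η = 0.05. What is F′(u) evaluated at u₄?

F′(u) = 2u + 5
u₁ = -1 − 0.05·3 = -1.15
u₂ = -1.15 − 0.05·2.7 = -1.285
u₃ = -1.285 − 0.05·2.43 = -1.4065
u₄ = -1.4065 − 0.05·2.187 = -1.51585
F′(u) at (-1.51585) = 1.9683

1.9683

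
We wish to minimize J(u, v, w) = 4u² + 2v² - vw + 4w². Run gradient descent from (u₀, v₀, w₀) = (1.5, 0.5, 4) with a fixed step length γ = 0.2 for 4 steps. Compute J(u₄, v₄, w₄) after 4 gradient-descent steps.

∇J = (8u, 4v - w, -v + 8w)
(u₁, v₁, w₁) = (1.5, 0.5, 4) − 0.2·(12, -2, 31.5) = (-0.9, 0.9, -2.3)
(u₂, v₂, w₂) = (-0.9, 0.9, -2.3) − 0.2·(-7.2, 5.9, -19.3) = (0.54, -0.28, 1.56)
(u₃, v₃, w₃) = (0.54, -0.28, 1.56) − 0.2·(4.32, -2.68, 12.76) = (-0.324, 0.256, -0.992)
(u₄, v₄, w₄) = (-0.324, 0.256, -0.992) − 0.2·(-2.592, 2.016, -8.192) = (0.1944, -0.1472, 0.6464)
J(0.1944, -0.1472, 0.6464) = 1.96098304

1.96098304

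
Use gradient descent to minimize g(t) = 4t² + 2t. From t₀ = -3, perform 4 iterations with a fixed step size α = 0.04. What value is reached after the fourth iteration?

-0.83798784

g′(t) = 8t + 2
Step 1: g′(-3) = -22; t₁ = -3 − 0.04·(-22) = -2.12
Step 2: g′(-2.12) = -14.96; t₂ = -2.12 − 0.04·(-14.96) = -1.5216
Step 3: g′(-1.5216) = -10.1728; t₃ = -1.5216 − 0.04·(-10.1728) = -1.114688
Step 4: g′(-1.114688) = -6.917504; t₄ = -1.114688 − 0.04·(-6.917504) = -0.83798784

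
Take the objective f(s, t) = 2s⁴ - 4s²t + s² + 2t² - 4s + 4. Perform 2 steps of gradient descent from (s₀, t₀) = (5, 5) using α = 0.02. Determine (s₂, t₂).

(197.66798848, 15.964352)

∇f = (8s³ - 8st + 2s - 4, -4s² + 4t)
Step 1: at (5, 5), ∇f = (806, -80) → (5, 5) − 0.02·(806, -80) = (-11.12, 6.6)
Step 2: at (-11.12, 6.6), ∇f = (-10439.399424, -468.2176) → (-11.12, 6.6) − 0.02·(-10439.399424, -468.2176) = (197.66798848, 15.964352)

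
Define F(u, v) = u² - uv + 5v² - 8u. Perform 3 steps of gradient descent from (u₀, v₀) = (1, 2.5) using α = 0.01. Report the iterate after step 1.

∇F = (2u - v - 8, -u + 10v)
Step 1: at (1, 2.5), ∇F = (-8.5, 24) → (1, 2.5) − 0.01·(-8.5, 24) = (1.085, 2.26)

(1.085, 2.26)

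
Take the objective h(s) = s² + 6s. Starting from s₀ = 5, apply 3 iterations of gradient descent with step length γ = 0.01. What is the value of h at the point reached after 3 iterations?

h′(s) = 2s + 6
Step 1: h′(5) = 16; s₁ = 5 − 0.01·16 = 4.84
Step 2: h′(4.84) = 15.68; s₂ = 4.84 − 0.01·15.68 = 4.6832
Step 3: h′(4.6832) = 15.3664; s₃ = 4.6832 − 0.01·15.3664 = 4.529536
h(4.529536) = 47.693912375296

47.693912375296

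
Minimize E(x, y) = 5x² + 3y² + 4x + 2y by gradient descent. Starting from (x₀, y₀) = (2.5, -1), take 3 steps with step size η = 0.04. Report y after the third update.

∇E = (10x + 4, 6y + 2)
(x₁, y₁) = (2.5, -1) − 0.04·(29, -4) = (1.34, -0.84)
(x₂, y₂) = (1.34, -0.84) − 0.04·(17.4, -3.04) = (0.644, -0.7184)
(x₃, y₃) = (0.644, -0.7184) − 0.04·(10.44, -2.3104) = (0.2264, -0.625984)
y = -0.625984

-0.625984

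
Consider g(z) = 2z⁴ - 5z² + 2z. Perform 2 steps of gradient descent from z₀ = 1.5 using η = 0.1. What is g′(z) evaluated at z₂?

g′(z) = 8z³ - 10z + 2
Step 1: g′(1.5) = 14; z₁ = 1.5 − 0.1·14 = 0.1
Step 2: g′(0.1) = 1.008; z₂ = 0.1 − 0.1·1.008 = -0.0008
g′(z) at (-0.0008) = 2.007999995904

2.007999995904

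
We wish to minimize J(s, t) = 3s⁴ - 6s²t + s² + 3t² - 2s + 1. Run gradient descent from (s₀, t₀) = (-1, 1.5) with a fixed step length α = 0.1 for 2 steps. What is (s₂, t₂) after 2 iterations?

∇J = (12s³ - 12st + 2s - 2, -6s² + 6t)
Step 1: at (-1, 1.5), ∇J = (2, 3) → (-1, 1.5) − 0.1·(2, 3) = (-1.2, 1.2)
Step 2: at (-1.2, 1.2), ∇J = (-7.856, -1.44) → (-1.2, 1.2) − 0.1·(-7.856, -1.44) = (-0.4144, 1.344)

(-0.4144, 1.344)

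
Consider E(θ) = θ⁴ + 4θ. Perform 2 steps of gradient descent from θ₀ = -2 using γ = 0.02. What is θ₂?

-1.28112128

E′(θ) = 4θ³ + 4
Step 1: E′(-2) = -28; θ₁ = -2 − 0.02·(-28) = -1.44
Step 2: E′(-1.44) = -7.943936; θ₂ = -1.44 − 0.02·(-7.943936) = -1.28112128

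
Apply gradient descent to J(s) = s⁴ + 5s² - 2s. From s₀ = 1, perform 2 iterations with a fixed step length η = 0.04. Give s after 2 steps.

0.36950272

J′(s) = 4s³ + 10s - 2
s₁ = 1 − 0.04·12 = 0.52
s₂ = 0.52 − 0.04·3.762432 = 0.36950272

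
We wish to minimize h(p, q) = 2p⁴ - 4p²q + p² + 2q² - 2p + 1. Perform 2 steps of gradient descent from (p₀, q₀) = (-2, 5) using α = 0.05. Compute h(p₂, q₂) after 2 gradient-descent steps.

45.21

∇h = (8p³ - 8pq + 2p - 2, -4p² + 4q)
Step 1: at (-2, 5), ∇h = (10, 4) → (-2, 5) − 0.05·(10, 4) = (-2.5, 4.8)
Step 2: at (-2.5, 4.8), ∇h = (-36, -5.8) → (-2.5, 4.8) − 0.05·(-36, -5.8) = (-0.7, 5.09)
h(-0.7, 5.09) = 45.21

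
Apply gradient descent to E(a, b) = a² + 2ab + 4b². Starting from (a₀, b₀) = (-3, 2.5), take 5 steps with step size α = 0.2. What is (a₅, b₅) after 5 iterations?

∇E = (2a + 2b, 2a + 8b)
(a₁, b₁) = (-3, 2.5) − 0.2·(-1, 14) = (-2.8, -0.3)
(a₂, b₂) = (-2.8, -0.3) − 0.2·(-6.2, -8) = (-1.56, 1.3)
(a₃, b₃) = (-1.56, 1.3) − 0.2·(-0.52, 7.28) = (-1.456, -0.156)
(a₄, b₄) = (-1.456, -0.156) − 0.2·(-3.224, -4.16) = (-0.8112, 0.676)
(a₅, b₅) = (-0.8112, 0.676) − 0.2·(-0.2704, 3.7856) = (-0.75712, -0.08112)

(-0.75712, -0.08112)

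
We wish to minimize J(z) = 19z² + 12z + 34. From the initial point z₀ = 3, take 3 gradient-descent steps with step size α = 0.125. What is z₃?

J′(z) = 38z + 12
Step 1: J′(3) = 126; z₁ = 3 − 0.125·126 = -12.75
Step 2: J′(-12.75) = -472.5; z₂ = -12.75 − 0.125·(-472.5) = 46.3125
Step 3: J′(46.3125) = 1771.875; z₃ = 46.3125 − 0.125·1771.875 = -175.171875

-175.171875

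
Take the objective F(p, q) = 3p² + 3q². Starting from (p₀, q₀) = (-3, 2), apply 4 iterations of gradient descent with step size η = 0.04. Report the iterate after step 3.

(-1.316928, 0.877952)

∇F = (6p, 6q)
Step 1: at (-3, 2), ∇F = (-18, 12) → (-3, 2) − 0.04·(-18, 12) = (-2.28, 1.52)
Step 2: at (-2.28, 1.52), ∇F = (-13.68, 9.12) → (-2.28, 1.52) − 0.04·(-13.68, 9.12) = (-1.7328, 1.1552)
Step 3: at (-1.7328, 1.1552), ∇F = (-10.3968, 6.9312) → (-1.7328, 1.1552) − 0.04·(-10.3968, 6.9312) = (-1.316928, 0.877952)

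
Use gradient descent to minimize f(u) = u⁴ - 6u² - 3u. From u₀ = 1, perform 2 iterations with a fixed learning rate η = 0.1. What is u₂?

f′(u) = 4u³ - 12u - 3
u₁ = 1 − 0.1·(-11) = 2.1
u₂ = 2.1 − 0.1·8.844 = 1.2156

1.2156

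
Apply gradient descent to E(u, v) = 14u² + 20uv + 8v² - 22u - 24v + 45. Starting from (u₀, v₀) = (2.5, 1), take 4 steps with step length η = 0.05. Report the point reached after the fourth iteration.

∇E = (28u + 20v - 22, 20u + 16v - 24)
Step 1: at (2.5, 1), ∇E = (68, 42) → (2.5, 1) − 0.05·(68, 42) = (-0.9, -1.1)
Step 2: at (-0.9, -1.1), ∇E = (-69.2, -59.6) → (-0.9, -1.1) − 0.05·(-69.2, -59.6) = (2.56, 1.88)
Step 3: at (2.56, 1.88), ∇E = (87.28, 57.28) → (2.56, 1.88) − 0.05·(87.28, 57.28) = (-1.804, -0.984)
Step 4: at (-1.804, -0.984), ∇E = (-92.192, -75.824) → (-1.804, -0.984) − 0.05·(-92.192, -75.824) = (2.8056, 2.8072)

(2.8056, 2.8072)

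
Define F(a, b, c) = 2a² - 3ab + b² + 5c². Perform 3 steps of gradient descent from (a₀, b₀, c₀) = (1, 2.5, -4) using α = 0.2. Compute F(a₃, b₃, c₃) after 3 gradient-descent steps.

∇F = (4a - 3b, -3a + 2b, 10c)
Step 1: at (1, 2.5, -4), ∇F = (-3.5, 2, -40) → (1, 2.5, -4) − 0.2·(-3.5, 2, -40) = (1.7, 2.1, 4)
Step 2: at (1.7, 2.1, 4), ∇F = (0.5, -0.9, 40) → (1.7, 2.1, 4) − 0.2·(0.5, -0.9, 40) = (1.6, 2.28, -4)
Step 3: at (1.6, 2.28, -4), ∇F = (-0.44, -0.24, -40) → (1.6, 2.28, -4) − 0.2·(-0.44, -0.24, -40) = (1.688, 2.328, 4)
F(1.688, 2.328, 4) = 79.32928

79.32928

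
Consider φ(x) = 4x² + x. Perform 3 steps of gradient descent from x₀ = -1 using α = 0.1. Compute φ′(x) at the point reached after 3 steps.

-0.056

φ′(x) = 8x + 1
x₁ = -1 − 0.1·(-7) = -0.3
x₂ = -0.3 − 0.1·(-1.4) = -0.16
x₃ = -0.16 − 0.1·(-0.28) = -0.132
φ′(x) at (-0.132) = -0.056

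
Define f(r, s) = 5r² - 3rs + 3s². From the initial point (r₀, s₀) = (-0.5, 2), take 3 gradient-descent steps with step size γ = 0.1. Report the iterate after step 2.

∇f = (10r - 3s, -3r + 6s)
(r₁, s₁) = (-0.5, 2) − 0.1·(-11, 13.5) = (0.6, 0.65)
(r₂, s₂) = (0.6, 0.65) − 0.1·(4.05, 2.1) = (0.195, 0.44)

(0.195, 0.44)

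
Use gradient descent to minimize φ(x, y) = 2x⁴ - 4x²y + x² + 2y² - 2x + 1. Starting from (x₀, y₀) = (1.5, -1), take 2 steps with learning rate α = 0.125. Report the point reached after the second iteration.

(38.3125, 6.4375)

∇φ = (8x³ - 8xy + 2x - 2, -4x² + 4y)
Step 1: at (1.5, -1), ∇φ = (40, -13) → (1.5, -1) − 0.125·(40, -13) = (-3.5, 0.625)
Step 2: at (-3.5, 0.625), ∇φ = (-334.5, -46.5) → (-3.5, 0.625) − 0.125·(-334.5, -46.5) = (38.3125, 6.4375)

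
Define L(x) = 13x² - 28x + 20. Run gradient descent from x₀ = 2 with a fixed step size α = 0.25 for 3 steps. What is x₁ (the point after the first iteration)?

L′(x) = 26x - 28
x₁ = 2 − 0.25·24 = -4

-4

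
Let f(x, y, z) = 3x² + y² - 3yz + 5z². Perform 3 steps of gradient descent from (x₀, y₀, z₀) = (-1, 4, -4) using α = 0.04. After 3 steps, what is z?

∇f = (6x, 2y - 3z, -3y + 10z)
Step 1: at (-1, 4, -4), ∇f = (-6, 20, -52) → (-1, 4, -4) − 0.04·(-6, 20, -52) = (-0.76, 3.2, -1.92)
Step 2: at (-0.76, 3.2, -1.92), ∇f = (-4.56, 12.16, -28.8) → (-0.76, 3.2, -1.92) − 0.04·(-4.56, 12.16, -28.8) = (-0.5776, 2.7136, -0.768)
Step 3: at (-0.5776, 2.7136, -0.768), ∇f = (-3.4656, 7.7312, -15.8208) → (-0.5776, 2.7136, -0.768) − 0.04·(-3.4656, 7.7312, -15.8208) = (-0.438976, 2.404352, -0.135168)
z = -0.135168

-0.135168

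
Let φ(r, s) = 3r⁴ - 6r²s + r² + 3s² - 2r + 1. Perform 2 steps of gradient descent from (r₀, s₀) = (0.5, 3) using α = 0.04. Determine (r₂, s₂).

∇φ = (12r³ - 12rs + 2r - 2, -6r² + 6s)
Step 1: at (0.5, 3), ∇φ = (-17.5, 16.5) → (0.5, 3) − 0.04·(-17.5, 16.5) = (1.2, 2.34)
Step 2: at (1.2, 2.34), ∇φ = (-12.56, 5.4) → (1.2, 2.34) − 0.04·(-12.56, 5.4) = (1.7024, 2.124)

(1.7024, 2.124)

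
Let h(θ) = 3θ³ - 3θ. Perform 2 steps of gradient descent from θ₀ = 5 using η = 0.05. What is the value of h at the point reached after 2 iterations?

-34997.664824575875

h′(θ) = 9θ² - 3
Step 1: h′(5) = 222; θ₁ = 5 − 0.05·222 = -6.1
Step 2: h′(-6.1) = 331.89; θ₂ = -6.1 − 0.05·331.89 = -22.6945
h(-22.6945) = -34997.664824575875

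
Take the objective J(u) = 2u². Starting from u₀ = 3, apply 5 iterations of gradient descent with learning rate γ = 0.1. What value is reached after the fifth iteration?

J′(u) = 4u
u₁ = 3 − 0.1·12 = 1.8
u₂ = 1.8 − 0.1·7.2 = 1.08
u₃ = 1.08 − 0.1·4.32 = 0.648
u₄ = 0.648 − 0.1·2.592 = 0.3888
u₅ = 0.3888 − 0.1·1.5552 = 0.23328

0.23328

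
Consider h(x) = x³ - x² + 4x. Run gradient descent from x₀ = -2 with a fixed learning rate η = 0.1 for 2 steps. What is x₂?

-10

h′(x) = 3x² - 2x + 4
x₁ = -2 − 0.1·20 = -4
x₂ = -4 − 0.1·60 = -10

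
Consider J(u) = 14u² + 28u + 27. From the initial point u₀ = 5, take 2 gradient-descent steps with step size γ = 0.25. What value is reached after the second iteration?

215

J′(u) = 28u + 28
u₁ = 5 − 0.25·168 = -37
u₂ = -37 − 0.25·(-1008) = 215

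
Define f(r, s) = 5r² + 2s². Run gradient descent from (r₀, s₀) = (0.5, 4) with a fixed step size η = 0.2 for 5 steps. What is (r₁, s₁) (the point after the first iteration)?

(-0.5, 0.8)

∇f = (10r, 4s)
Step 1: at (0.5, 4), ∇f = (5, 16) → (0.5, 4) − 0.2·(5, 16) = (-0.5, 0.8)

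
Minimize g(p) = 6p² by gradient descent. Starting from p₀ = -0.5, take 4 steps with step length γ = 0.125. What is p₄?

-0.03125

g′(p) = 12p
Step 1: g′(-0.5) = -6; p₁ = -0.5 − 0.125·(-6) = 0.25
Step 2: g′(0.25) = 3; p₂ = 0.25 − 0.125·3 = -0.125
Step 3: g′(-0.125) = -1.5; p₃ = -0.125 − 0.125·(-1.5) = 0.0625
Step 4: g′(0.0625) = 0.75; p₄ = 0.0625 − 0.125·0.75 = -0.03125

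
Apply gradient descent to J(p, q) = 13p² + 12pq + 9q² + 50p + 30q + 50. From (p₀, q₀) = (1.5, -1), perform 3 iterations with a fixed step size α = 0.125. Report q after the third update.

-50.453125

∇J = (26p + 12q + 50, 12p + 18q + 30)
(p₁, q₁) = (1.5, -1) − 0.125·(77, 30) = (-8.125, -4.75)
(p₂, q₂) = (-8.125, -4.75) − 0.125·(-218.25, -153) = (19.15625, 14.375)
(p₃, q₃) = (19.15625, 14.375) − 0.125·(720.5625, 518.625) = (-70.9140625, -50.453125)
q = -50.453125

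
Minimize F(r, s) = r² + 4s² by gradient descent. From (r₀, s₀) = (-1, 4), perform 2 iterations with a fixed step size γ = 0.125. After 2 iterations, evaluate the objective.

0.31640625

∇F = (2r, 8s)
Step 1: at (-1, 4), ∇F = (-2, 32) → (-1, 4) − 0.125·(-2, 32) = (-0.75, 0)
Step 2: at (-0.75, 0), ∇F = (-1.5, 0) → (-0.75, 0) − 0.125·(-1.5, 0) = (-0.5625, 0)
F(-0.5625, 0) = 0.31640625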